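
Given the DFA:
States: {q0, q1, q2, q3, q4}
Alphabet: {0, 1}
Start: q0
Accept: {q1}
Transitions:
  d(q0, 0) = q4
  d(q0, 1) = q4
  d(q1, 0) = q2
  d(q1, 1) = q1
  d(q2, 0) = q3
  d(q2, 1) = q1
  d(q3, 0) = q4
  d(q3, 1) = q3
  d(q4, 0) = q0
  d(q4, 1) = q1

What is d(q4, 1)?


Looking up transition d(q4, 1)

q1


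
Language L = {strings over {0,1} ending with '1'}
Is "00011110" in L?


last symbol = '0'

No, "00011110" is not in L


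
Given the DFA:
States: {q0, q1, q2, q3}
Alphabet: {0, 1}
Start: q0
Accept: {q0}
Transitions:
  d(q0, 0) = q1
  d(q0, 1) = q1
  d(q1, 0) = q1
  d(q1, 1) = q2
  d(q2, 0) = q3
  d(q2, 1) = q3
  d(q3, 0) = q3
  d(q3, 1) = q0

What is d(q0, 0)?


Looking up transition d(q0, 0)

q1


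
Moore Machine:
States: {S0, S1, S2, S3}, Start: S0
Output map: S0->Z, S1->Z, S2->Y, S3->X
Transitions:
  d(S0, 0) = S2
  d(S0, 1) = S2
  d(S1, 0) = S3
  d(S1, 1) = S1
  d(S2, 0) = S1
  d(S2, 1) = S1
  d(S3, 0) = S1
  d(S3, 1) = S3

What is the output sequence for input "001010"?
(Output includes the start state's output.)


Start: S0 (output Z)
  --0--> S2 (output Y)
  --0--> S1 (output Z)
  --1--> S1 (output Z)
  --0--> S3 (output X)
  --1--> S3 (output X)
  --0--> S1 (output Z)

"ZYZZXXZ"


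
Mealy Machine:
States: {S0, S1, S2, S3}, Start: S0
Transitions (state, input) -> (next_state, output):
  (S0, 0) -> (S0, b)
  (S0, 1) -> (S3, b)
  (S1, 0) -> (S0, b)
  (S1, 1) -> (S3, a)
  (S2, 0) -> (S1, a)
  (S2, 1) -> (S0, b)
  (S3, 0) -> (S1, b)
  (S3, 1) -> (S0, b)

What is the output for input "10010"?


Step-by-step:
  (S0, 1) -> (S3, b)
  (S3, 0) -> (S1, b)
  (S1, 0) -> (S0, b)
  (S0, 1) -> (S3, b)
  (S3, 0) -> (S1, b)

"bbbbb"


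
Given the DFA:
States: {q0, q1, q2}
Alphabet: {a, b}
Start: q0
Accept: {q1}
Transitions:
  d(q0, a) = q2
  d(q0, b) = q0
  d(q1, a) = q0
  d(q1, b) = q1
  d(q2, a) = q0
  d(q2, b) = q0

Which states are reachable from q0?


BFS from q0:
  layer 0: {q0}
  layer 1: {q2}

{q0, q2}


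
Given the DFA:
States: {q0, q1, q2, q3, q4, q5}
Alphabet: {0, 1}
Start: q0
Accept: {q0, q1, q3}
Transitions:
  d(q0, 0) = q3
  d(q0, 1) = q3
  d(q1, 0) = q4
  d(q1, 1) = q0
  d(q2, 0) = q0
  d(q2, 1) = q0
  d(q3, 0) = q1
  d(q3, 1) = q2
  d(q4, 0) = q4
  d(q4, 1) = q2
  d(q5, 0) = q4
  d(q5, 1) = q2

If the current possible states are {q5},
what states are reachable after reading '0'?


Apply transition on '0' from each current state:
  d(q5, 0) = q4

{q4}


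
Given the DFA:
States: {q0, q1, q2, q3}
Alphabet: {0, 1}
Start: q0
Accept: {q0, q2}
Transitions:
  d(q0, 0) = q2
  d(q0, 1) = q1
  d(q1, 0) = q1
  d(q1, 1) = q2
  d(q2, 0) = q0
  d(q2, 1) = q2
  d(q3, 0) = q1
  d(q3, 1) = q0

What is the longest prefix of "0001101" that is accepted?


Run the DFA, marking each prefix where the state is accepting:
  "" -> q0 [accept]
  "0" -> q2 [accept]
  "00" -> q0 [accept]
  "000" -> q2 [accept]
  "0001" -> q2 [accept]
  "00011" -> q2 [accept]
  "000110" -> q0 [accept]
  "0001101" -> q1 [reject]

"000110"


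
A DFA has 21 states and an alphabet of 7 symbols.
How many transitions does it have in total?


Each state has exactly one transition per symbol.
21 * 7 = 147

147


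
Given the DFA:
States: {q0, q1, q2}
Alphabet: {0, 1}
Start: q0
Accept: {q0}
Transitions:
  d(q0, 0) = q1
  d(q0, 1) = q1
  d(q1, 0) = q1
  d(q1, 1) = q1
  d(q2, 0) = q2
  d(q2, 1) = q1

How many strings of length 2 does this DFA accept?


Enumerating all length-2 strings:
  "00" -> q1 [reject]
  "01" -> q1 [reject]
  "10" -> q1 [reject]
  "11" -> q1 [reject]

0 out of 4


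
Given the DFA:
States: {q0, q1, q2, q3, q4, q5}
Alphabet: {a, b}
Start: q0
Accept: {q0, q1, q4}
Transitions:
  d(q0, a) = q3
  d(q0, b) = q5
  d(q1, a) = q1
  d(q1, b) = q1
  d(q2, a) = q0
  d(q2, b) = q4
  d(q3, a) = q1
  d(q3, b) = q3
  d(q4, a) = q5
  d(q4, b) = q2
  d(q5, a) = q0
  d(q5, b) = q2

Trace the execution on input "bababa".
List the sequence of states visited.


Input: bababa
d(q0, b) = q5
d(q5, a) = q0
d(q0, b) = q5
d(q5, a) = q0
d(q0, b) = q5
d(q5, a) = q0


q0 -> q5 -> q0 -> q5 -> q0 -> q5 -> q0


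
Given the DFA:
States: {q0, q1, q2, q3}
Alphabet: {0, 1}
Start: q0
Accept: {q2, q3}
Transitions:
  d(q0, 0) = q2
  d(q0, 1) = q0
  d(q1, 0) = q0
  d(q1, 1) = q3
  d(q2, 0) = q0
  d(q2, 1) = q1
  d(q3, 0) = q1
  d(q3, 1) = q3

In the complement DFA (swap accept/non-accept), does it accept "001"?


Trace: q0 -> q2 -> q0 -> q0
Final: q0
Original accept: {q2, q3}
Complement: q0 is not in original accept

Yes, complement accepts (original rejects)


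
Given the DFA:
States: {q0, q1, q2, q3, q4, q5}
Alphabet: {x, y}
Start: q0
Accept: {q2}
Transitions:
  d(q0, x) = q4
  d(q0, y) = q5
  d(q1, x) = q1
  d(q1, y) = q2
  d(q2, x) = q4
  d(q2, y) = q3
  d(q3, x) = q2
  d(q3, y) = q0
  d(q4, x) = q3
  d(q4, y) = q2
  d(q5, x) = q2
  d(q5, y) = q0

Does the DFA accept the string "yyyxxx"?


Trace: q0 -> q5 -> q0 -> q5 -> q2 -> q4 -> q3
Final state: q3
Accept states: {q2}

No, rejected (final state q3 is not an accept state)


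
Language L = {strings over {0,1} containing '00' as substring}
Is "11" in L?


'00' does not occur

No, "11" is not in L


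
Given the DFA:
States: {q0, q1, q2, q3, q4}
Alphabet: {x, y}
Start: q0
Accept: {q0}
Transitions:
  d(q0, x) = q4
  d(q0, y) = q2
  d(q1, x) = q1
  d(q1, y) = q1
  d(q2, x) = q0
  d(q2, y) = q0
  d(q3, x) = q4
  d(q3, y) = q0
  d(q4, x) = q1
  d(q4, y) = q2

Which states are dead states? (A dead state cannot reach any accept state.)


Forward reachability from each state:
  q0 -> reaches accept state q0 (live)
  q1 -> reaches {q1}, no accept state (dead)
  q2 -> reaches accept state q0 (live)
  q3 -> reaches accept state q0 (live)
  q4 -> reaches accept state q0 (live)

{q1}


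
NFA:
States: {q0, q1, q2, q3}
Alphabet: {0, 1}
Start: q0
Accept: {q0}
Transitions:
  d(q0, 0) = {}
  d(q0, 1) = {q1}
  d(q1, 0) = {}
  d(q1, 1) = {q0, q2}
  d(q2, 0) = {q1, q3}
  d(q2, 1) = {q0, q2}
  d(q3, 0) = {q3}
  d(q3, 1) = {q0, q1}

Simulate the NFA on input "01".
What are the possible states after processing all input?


Start: {q0}
  --0--> {}
  --1--> {}

{} (empty set, no valid transitions)


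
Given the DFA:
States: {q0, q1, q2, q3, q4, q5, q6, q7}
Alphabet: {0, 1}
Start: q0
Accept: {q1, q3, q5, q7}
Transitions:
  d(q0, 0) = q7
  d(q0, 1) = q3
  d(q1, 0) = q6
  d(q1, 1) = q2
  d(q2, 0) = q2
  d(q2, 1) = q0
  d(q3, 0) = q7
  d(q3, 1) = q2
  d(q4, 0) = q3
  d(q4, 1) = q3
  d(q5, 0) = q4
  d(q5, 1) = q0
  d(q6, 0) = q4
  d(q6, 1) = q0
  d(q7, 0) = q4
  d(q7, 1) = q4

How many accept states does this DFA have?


Accept states listed: {q1, q3, q5, q7}
Counting: q1(1) q3(2) q5(3) q7(4)

4


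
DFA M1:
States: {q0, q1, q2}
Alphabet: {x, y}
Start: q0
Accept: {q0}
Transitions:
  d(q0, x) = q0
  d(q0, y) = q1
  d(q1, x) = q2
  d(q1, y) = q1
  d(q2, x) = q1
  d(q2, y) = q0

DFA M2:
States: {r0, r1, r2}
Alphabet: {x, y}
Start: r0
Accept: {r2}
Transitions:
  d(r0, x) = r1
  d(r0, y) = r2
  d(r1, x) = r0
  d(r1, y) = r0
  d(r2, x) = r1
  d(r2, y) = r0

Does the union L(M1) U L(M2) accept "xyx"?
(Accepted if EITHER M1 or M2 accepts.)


M1: final=q2 accepted=False
M2: final=r1 accepted=False

No, union rejects (neither accepts)


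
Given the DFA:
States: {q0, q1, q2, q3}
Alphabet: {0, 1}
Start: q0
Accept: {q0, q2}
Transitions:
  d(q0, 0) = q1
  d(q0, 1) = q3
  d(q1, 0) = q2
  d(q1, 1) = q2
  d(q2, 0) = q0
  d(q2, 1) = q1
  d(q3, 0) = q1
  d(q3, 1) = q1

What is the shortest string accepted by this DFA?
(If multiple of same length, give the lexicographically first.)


BFS by string length (lex-first path to each state shown):
  len 0: q0<-""
Found accept state at length 0.

"" (empty string)


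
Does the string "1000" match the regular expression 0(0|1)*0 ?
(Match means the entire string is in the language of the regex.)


|string| = 4; first = '1'; last = '0'

No, "1000" does not match 0(0|1)*0


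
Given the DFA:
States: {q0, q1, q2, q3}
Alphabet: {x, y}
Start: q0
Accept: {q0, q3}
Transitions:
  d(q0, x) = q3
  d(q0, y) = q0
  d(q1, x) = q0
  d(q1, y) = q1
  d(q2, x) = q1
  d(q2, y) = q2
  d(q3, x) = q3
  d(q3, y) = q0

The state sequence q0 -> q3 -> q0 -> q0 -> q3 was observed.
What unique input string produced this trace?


Trace back each transition to find the symbol:
  q0 --[x]--> q3
  q3 --[y]--> q0
  q0 --[y]--> q0
  q0 --[x]--> q3

"xyyx"


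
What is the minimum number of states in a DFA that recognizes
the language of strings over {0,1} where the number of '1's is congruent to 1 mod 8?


States track (count of '1') mod 8.
Need 8 states: one per remainder 0..7; accept = remainder 1.

8


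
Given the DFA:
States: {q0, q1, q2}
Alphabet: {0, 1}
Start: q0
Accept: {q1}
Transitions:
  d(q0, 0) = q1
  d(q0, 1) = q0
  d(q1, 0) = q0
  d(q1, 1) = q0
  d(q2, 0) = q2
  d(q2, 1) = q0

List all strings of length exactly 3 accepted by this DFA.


All strings of length 3: 8 total
Accepted: 3

"000", "010", "110"


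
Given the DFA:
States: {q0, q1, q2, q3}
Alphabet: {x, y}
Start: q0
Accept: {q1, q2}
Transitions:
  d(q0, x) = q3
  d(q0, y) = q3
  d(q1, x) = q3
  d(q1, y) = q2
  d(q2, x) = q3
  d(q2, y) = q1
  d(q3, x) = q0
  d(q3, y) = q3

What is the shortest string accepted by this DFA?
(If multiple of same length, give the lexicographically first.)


BFS by string length (lex-first path to each state shown):
  len 0: q0<-""
  len 1: q3<-"x"
  len 2: q0<-"xx", q3<-"xy"
  len 3: q0<-"xyx", q3<-"xxx"
  len 4: q0<-"xxxx", q3<-"xxxy"
  len 5: q0<-"xxxyx", q3<-"xxxxx"
  len 6: q0<-"xxxxxx", q3<-"xxxxxy"
  len 7: q0<-"xxxxxyx", q3<-"xxxxxxx"
  len 8: q0<-"xxxxxxxx", q3<-"xxxxxxxy"

No string accepted (empty language)


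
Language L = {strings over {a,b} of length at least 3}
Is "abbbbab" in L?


length = 7

Yes, "abbbbab" is in L


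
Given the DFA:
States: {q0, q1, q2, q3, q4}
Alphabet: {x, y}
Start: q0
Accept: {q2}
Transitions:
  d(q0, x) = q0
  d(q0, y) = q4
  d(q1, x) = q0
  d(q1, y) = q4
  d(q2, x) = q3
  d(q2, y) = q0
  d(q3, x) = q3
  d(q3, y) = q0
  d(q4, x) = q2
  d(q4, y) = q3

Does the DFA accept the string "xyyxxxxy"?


Trace: q0 -> q0 -> q4 -> q3 -> q3 -> q3 -> q3 -> q3 -> q0
Final state: q0
Accept states: {q2}

No, rejected (final state q0 is not an accept state)


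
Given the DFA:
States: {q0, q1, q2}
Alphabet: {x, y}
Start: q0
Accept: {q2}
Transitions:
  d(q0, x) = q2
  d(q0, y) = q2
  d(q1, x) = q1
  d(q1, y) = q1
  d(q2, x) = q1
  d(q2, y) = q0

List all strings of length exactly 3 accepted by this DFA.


All strings of length 3: 8 total
Accepted: 4

"xyx", "xyy", "yyx", "yyy"


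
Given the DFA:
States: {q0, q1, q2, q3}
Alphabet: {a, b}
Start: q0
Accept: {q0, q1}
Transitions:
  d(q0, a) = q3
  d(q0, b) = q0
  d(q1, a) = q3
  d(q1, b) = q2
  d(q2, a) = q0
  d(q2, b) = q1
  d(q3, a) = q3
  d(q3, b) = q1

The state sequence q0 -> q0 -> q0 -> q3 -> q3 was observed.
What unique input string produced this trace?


Trace back each transition to find the symbol:
  q0 --[b]--> q0
  q0 --[b]--> q0
  q0 --[a]--> q3
  q3 --[a]--> q3

"bbaa"


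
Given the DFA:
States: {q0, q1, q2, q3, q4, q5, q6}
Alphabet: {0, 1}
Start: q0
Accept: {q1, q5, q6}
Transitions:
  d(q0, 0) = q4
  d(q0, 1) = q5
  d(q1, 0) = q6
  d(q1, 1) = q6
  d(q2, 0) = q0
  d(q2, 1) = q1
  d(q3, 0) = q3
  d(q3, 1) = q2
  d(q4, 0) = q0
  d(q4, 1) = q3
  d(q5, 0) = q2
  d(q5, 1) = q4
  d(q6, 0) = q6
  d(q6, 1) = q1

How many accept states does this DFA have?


Accept states listed: {q1, q5, q6}
Counting: q1(1) q5(2) q6(3)

3


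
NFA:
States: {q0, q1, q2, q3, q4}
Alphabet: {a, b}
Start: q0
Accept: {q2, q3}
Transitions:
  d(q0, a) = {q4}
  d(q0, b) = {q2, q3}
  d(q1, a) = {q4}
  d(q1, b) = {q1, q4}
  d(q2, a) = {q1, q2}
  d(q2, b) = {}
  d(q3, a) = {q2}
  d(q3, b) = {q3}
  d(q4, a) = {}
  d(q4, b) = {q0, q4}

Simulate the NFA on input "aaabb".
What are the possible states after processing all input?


Start: {q0}
  --a--> {q4}
  --a--> {}
  --a--> {}
  --b--> {}
  --b--> {}

{} (empty set, no valid transitions)


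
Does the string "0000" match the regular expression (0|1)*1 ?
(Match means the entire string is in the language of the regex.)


|string| = 4; first = '0'; last = '0'

No, "0000" does not match (0|1)*1


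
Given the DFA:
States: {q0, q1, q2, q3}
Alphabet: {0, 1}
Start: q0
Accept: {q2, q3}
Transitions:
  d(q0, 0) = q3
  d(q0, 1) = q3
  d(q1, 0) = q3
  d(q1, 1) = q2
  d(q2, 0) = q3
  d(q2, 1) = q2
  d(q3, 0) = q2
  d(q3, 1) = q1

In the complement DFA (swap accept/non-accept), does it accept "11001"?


Trace: q0 -> q3 -> q1 -> q3 -> q2 -> q2
Final: q2
Original accept: {q2, q3}
Complement: q2 is in original accept

No, complement rejects (original accepts)


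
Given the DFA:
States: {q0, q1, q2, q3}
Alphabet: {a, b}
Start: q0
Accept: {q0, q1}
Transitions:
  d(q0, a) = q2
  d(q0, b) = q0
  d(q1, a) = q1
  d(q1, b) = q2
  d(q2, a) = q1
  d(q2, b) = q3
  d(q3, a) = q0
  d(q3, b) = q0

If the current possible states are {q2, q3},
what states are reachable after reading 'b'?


Apply transition on 'b' from each current state:
  d(q2, b) = q3
  d(q3, b) = q0

{q0, q3}


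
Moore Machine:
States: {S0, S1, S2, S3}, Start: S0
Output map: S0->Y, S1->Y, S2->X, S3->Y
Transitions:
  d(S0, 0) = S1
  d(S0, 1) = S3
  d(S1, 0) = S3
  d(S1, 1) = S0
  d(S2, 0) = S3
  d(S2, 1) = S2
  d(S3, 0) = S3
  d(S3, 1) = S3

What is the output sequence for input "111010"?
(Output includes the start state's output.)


Start: S0 (output Y)
  --1--> S3 (output Y)
  --1--> S3 (output Y)
  --1--> S3 (output Y)
  --0--> S3 (output Y)
  --1--> S3 (output Y)
  --0--> S3 (output Y)

"YYYYYYY"


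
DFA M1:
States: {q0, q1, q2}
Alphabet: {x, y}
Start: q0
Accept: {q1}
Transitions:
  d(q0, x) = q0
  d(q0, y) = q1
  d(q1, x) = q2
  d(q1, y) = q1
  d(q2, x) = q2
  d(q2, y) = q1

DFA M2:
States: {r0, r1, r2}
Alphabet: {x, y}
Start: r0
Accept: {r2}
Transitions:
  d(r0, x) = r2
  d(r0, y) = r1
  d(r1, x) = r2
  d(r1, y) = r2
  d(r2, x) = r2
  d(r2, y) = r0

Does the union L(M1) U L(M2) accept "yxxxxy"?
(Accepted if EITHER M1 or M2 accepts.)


M1: final=q1 accepted=True
M2: final=r0 accepted=False

Yes, union accepts


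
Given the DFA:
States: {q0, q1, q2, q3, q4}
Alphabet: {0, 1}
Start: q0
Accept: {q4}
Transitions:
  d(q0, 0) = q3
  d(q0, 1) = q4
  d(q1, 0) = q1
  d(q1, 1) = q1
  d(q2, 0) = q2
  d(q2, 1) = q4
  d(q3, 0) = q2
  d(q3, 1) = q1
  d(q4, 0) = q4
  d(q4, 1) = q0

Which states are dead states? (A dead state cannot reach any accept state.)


Forward reachability from each state:
  q0 -> reaches accept state q4 (live)
  q1 -> reaches {q1}, no accept state (dead)
  q2 -> reaches accept state q4 (live)
  q3 -> reaches accept state q4 (live)
  q4 -> reaches accept state q4 (live)

{q1}


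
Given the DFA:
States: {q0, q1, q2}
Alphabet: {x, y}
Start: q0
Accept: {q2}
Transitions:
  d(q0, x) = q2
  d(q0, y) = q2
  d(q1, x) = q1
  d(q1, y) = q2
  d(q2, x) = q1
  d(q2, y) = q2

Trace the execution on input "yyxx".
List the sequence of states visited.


Input: yyxx
d(q0, y) = q2
d(q2, y) = q2
d(q2, x) = q1
d(q1, x) = q1


q0 -> q2 -> q2 -> q1 -> q1


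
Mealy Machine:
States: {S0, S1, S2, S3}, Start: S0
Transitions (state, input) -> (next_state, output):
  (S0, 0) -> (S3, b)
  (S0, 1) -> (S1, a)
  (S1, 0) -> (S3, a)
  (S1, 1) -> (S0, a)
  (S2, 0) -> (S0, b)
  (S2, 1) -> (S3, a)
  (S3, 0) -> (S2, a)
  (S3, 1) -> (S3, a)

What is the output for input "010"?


Step-by-step:
  (S0, 0) -> (S3, b)
  (S3, 1) -> (S3, a)
  (S3, 0) -> (S2, a)

"baa"


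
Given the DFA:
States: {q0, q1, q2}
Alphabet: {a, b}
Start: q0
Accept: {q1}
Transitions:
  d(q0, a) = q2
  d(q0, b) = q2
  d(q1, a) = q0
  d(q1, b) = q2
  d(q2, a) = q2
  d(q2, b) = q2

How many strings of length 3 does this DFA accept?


Enumerating all length-3 strings:
  "aaa" -> q2 [reject]
  "aab" -> q2 [reject]
  "aba" -> q2 [reject]
  "abb" -> q2 [reject]
  "baa" -> q2 [reject]
  "bab" -> q2 [reject]
  "bba" -> q2 [reject]
  "bbb" -> q2 [reject]

0 out of 8


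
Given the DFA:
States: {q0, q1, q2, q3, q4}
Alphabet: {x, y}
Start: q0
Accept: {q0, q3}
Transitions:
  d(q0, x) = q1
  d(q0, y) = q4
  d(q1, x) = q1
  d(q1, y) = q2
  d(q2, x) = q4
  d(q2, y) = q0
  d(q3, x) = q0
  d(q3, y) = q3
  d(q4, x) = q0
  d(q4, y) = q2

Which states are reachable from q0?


BFS from q0:
  layer 0: {q0}
  layer 1: {q1, q4}
  layer 2: {q2}

{q0, q1, q2, q4}


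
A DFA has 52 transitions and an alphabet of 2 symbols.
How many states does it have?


Each state has exactly one transition per symbol.
states = transitions / |alphabet| = 52 / 2 = 26

26


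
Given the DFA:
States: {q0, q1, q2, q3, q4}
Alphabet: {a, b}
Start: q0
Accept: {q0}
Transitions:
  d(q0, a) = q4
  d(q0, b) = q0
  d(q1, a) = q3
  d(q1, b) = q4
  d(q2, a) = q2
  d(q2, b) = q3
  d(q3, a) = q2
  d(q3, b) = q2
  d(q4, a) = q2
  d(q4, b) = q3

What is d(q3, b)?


Looking up transition d(q3, b)

q2


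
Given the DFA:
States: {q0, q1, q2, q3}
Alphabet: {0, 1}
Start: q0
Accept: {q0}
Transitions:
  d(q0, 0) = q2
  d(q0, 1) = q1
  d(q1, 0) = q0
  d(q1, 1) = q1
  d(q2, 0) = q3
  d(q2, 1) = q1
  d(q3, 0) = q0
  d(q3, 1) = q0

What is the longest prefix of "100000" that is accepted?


Run the DFA, marking each prefix where the state is accepting:
  "" -> q0 [accept]
  "1" -> q1 [reject]
  "10" -> q0 [accept]
  "100" -> q2 [reject]
  "1000" -> q3 [reject]
  "10000" -> q0 [accept]
  "100000" -> q2 [reject]

"10000"


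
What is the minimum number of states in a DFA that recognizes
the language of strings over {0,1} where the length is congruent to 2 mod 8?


States track (length) mod 8.
Need 8 states: one per remainder 0..7; accept = remainder 2.

8


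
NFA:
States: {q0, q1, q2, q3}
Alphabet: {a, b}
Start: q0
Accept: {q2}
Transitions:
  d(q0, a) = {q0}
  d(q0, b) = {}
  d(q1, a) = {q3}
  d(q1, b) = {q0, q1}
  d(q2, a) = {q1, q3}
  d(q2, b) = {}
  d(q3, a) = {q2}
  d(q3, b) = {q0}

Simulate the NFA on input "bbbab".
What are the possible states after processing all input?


Start: {q0}
  --b--> {}
  --b--> {}
  --b--> {}
  --a--> {}
  --b--> {}

{} (empty set, no valid transitions)


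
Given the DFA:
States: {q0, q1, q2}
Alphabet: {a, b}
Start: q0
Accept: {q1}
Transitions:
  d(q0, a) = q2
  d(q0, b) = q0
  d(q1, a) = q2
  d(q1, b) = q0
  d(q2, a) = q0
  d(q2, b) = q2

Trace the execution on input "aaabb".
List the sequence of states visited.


Input: aaabb
d(q0, a) = q2
d(q2, a) = q0
d(q0, a) = q2
d(q2, b) = q2
d(q2, b) = q2


q0 -> q2 -> q0 -> q2 -> q2 -> q2


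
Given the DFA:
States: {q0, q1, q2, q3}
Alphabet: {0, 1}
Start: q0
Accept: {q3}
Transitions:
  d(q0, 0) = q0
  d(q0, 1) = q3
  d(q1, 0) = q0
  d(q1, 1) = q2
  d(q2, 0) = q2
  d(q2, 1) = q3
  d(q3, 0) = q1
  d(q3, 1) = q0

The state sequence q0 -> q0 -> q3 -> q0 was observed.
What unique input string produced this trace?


Trace back each transition to find the symbol:
  q0 --[0]--> q0
  q0 --[1]--> q3
  q3 --[1]--> q0

"011"


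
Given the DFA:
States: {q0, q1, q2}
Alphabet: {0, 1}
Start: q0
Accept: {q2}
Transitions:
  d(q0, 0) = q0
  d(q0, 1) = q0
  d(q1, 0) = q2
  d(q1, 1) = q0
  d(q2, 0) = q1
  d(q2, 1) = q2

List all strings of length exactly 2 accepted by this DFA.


All strings of length 2: 4 total
Accepted: 0

None


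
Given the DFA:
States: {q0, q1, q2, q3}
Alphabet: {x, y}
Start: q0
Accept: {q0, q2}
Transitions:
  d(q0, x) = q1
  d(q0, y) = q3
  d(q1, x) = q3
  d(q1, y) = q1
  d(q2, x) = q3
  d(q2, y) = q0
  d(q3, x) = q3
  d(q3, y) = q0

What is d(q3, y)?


Looking up transition d(q3, y)

q0


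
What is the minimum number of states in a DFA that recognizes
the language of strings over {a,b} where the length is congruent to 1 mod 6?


States track (length) mod 6.
Need 6 states: one per remainder 0..5; accept = remainder 1.

6


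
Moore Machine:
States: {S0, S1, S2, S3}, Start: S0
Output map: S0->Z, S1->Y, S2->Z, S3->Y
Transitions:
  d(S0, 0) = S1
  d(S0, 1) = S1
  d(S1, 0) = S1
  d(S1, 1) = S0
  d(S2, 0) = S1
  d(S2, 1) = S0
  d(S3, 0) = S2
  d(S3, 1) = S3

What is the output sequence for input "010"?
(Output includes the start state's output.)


Start: S0 (output Z)
  --0--> S1 (output Y)
  --1--> S0 (output Z)
  --0--> S1 (output Y)

"ZYZY"


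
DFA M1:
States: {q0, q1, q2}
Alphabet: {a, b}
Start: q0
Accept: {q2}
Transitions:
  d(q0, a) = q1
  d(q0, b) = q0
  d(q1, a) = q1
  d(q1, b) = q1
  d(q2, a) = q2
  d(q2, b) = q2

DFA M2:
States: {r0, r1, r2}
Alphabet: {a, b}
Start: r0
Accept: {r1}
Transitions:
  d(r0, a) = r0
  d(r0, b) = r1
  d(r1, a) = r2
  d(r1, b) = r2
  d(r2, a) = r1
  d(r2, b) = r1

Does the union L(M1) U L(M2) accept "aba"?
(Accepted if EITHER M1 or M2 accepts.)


M1: final=q1 accepted=False
M2: final=r2 accepted=False

No, union rejects (neither accepts)


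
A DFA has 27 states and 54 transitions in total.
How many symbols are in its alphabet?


Each state has exactly one transition per symbol.
|alphabet| = transitions / states = 54 / 27 = 2

2


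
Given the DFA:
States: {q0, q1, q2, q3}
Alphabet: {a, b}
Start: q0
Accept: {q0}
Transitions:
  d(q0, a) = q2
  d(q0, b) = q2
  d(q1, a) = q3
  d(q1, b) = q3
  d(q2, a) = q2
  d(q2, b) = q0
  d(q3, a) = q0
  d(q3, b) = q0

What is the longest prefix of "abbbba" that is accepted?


Run the DFA, marking each prefix where the state is accepting:
  "" -> q0 [accept]
  "a" -> q2 [reject]
  "ab" -> q0 [accept]
  "abb" -> q2 [reject]
  "abbb" -> q0 [accept]
  "abbbb" -> q2 [reject]
  "abbbba" -> q2 [reject]

"abbb"


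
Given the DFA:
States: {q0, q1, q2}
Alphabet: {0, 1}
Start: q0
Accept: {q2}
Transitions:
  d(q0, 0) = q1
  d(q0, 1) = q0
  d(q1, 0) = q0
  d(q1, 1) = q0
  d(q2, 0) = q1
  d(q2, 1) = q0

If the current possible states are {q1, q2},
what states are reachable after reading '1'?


Apply transition on '1' from each current state:
  d(q1, 1) = q0
  d(q2, 1) = q0

{q0}


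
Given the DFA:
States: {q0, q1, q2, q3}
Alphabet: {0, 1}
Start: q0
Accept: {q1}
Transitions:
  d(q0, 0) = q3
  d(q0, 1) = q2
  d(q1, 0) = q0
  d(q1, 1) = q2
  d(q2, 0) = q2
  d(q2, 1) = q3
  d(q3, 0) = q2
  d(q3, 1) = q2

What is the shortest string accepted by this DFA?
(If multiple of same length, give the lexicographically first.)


BFS by string length (lex-first path to each state shown):
  len 0: q0<-""
  len 1: q2<-"1", q3<-"0"
  len 2: q2<-"00", q3<-"11"
  len 3: q2<-"000", q3<-"001"
  len 4: q2<-"0000", q3<-"0001"
  len 5: q2<-"00000", q3<-"00001"
  len 6: q2<-"000000", q3<-"000001"
  len 7: q2<-"0000000", q3<-"0000001"
  len 8: q2<-"00000000", q3<-"00000001"

No string accepted (empty language)


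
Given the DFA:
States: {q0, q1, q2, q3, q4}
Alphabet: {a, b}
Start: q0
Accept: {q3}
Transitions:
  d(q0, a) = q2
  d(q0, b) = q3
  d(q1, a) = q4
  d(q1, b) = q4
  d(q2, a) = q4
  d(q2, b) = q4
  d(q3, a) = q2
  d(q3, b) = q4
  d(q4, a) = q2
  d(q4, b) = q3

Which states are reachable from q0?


BFS from q0:
  layer 0: {q0}
  layer 1: {q2, q3}
  layer 2: {q4}

{q0, q2, q3, q4}


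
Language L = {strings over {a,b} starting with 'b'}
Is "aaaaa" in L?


first symbol = 'a'

No, "aaaaa" is not in L


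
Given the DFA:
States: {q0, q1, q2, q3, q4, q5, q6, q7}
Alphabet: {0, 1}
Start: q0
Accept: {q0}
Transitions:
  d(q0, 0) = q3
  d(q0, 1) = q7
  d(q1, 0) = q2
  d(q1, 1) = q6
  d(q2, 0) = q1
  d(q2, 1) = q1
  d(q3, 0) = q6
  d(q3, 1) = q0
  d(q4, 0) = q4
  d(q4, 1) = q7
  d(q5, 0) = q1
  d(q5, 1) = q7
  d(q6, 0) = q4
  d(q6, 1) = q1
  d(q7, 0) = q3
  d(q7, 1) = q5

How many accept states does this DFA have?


Accept states listed: {q0}
Counting: q0(1)

1


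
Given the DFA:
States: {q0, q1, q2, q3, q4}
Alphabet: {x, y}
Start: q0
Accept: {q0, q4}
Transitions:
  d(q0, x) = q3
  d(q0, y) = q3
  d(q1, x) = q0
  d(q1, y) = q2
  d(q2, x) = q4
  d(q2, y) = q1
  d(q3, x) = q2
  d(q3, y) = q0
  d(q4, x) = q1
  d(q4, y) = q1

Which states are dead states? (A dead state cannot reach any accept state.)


Forward reachability from each state:
  q0 -> reaches accept state q0 (live)
  q1 -> reaches accept state q0 (live)
  q2 -> reaches accept state q0 (live)
  q3 -> reaches accept state q0 (live)
  q4 -> reaches accept state q0 (live)

None (all states can reach an accept state)


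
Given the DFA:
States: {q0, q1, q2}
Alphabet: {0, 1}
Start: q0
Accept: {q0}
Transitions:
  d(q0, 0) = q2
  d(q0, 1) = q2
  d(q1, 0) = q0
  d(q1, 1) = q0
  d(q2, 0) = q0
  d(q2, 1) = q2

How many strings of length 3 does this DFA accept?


Enumerating all length-3 strings:
  "000" -> q2 [reject]
  "001" -> q2 [reject]
  "010" -> q0 [accept]
  "011" -> q2 [reject]
  "100" -> q2 [reject]
  "101" -> q2 [reject]
  "110" -> q0 [accept]
  "111" -> q2 [reject]

2 out of 8


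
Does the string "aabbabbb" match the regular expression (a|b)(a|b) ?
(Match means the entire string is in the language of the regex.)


|string| = 8; first = 'a'; last = 'b'

No, "aabbabbb" does not match (a|b)(a|b)


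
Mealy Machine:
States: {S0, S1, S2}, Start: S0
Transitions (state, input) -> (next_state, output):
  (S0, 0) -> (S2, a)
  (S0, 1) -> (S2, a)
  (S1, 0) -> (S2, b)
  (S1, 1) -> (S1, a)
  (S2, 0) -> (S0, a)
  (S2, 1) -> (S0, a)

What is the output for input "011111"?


Step-by-step:
  (S0, 0) -> (S2, a)
  (S2, 1) -> (S0, a)
  (S0, 1) -> (S2, a)
  (S2, 1) -> (S0, a)
  (S0, 1) -> (S2, a)
  (S2, 1) -> (S0, a)

"aaaaaa"


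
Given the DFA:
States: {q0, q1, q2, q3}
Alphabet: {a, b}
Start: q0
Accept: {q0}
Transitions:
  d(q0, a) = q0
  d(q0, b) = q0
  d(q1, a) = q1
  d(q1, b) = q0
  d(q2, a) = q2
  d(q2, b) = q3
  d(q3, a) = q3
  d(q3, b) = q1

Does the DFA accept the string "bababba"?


Trace: q0 -> q0 -> q0 -> q0 -> q0 -> q0 -> q0 -> q0
Final state: q0
Accept states: {q0}

Yes, accepted (final state q0 is an accept state)


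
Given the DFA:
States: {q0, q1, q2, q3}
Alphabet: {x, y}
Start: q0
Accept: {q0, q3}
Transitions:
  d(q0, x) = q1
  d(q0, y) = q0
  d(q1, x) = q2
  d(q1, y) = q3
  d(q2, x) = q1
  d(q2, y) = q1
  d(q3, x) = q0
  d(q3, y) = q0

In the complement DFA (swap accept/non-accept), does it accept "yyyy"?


Trace: q0 -> q0 -> q0 -> q0 -> q0
Final: q0
Original accept: {q0, q3}
Complement: q0 is in original accept

No, complement rejects (original accepts)


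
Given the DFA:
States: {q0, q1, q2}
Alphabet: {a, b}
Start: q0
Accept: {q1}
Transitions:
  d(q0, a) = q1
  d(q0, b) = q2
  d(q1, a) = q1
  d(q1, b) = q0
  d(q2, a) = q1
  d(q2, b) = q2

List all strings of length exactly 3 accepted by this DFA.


All strings of length 3: 8 total
Accepted: 4

"aaa", "aba", "baa", "bba"


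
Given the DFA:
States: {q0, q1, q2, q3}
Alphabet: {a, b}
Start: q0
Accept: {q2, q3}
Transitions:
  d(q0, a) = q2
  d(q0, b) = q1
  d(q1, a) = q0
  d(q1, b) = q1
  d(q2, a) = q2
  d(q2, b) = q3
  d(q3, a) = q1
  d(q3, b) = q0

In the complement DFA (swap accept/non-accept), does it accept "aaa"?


Trace: q0 -> q2 -> q2 -> q2
Final: q2
Original accept: {q2, q3}
Complement: q2 is in original accept

No, complement rejects (original accepts)


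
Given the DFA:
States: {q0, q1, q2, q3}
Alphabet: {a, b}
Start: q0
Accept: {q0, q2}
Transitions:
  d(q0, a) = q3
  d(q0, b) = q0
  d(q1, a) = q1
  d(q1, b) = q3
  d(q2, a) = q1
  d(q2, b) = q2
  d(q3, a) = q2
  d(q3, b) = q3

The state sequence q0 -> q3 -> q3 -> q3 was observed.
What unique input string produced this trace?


Trace back each transition to find the symbol:
  q0 --[a]--> q3
  q3 --[b]--> q3
  q3 --[b]--> q3

"abb"


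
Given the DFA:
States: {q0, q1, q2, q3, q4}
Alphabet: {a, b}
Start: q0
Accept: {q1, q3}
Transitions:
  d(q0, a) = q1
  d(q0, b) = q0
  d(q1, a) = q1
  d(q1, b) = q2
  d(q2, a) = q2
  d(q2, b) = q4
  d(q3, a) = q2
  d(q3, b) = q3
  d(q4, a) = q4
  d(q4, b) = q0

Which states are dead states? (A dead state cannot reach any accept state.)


Forward reachability from each state:
  q0 -> reaches accept state q1 (live)
  q1 -> reaches accept state q1 (live)
  q2 -> reaches accept state q1 (live)
  q3 -> reaches accept state q1 (live)
  q4 -> reaches accept state q1 (live)

None (all states can reach an accept state)


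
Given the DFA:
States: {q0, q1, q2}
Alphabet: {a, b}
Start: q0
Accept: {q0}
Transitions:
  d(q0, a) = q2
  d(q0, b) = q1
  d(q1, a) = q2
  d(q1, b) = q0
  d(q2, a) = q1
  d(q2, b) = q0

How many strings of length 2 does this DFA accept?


Enumerating all length-2 strings:
  "aa" -> q1 [reject]
  "ab" -> q0 [accept]
  "ba" -> q2 [reject]
  "bb" -> q0 [accept]

2 out of 4


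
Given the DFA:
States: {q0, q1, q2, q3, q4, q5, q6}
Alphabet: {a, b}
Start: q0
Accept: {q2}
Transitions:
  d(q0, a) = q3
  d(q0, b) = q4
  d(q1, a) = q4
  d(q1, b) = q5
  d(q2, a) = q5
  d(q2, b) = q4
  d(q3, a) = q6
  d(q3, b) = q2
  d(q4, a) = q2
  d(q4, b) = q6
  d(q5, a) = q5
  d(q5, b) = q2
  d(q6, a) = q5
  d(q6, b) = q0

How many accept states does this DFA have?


Accept states listed: {q2}
Counting: q2(1)

1


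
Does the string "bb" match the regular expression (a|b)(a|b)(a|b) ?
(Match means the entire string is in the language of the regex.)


|string| = 2; first = 'b'; last = 'b'

No, "bb" does not match (a|b)(a|b)(a|b)


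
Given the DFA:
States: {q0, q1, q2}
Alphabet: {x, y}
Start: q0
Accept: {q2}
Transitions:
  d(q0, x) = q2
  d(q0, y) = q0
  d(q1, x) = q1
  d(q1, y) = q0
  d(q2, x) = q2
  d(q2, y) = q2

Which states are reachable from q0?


BFS from q0:
  layer 0: {q0}
  layer 1: {q2}

{q0, q2}


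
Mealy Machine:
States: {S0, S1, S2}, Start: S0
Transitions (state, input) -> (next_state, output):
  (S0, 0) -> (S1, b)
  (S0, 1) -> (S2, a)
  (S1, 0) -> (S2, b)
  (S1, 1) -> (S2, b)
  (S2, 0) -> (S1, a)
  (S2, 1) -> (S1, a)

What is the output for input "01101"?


Step-by-step:
  (S0, 0) -> (S1, b)
  (S1, 1) -> (S2, b)
  (S2, 1) -> (S1, a)
  (S1, 0) -> (S2, b)
  (S2, 1) -> (S1, a)

"bbaba"


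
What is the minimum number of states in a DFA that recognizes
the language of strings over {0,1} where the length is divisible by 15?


States track (length) mod 15.
Need 15 states: one per remainder 0..14; accept = remainder 0.

15


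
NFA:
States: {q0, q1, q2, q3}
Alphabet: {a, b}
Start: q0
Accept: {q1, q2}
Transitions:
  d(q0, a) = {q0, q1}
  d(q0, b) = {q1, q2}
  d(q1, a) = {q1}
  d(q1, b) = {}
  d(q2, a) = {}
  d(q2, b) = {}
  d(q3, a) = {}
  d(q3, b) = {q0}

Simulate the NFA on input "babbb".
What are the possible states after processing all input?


Start: {q0}
  --b--> {q1, q2}
  --a--> {q1}
  --b--> {}
  --b--> {}
  --b--> {}

{} (empty set, no valid transitions)


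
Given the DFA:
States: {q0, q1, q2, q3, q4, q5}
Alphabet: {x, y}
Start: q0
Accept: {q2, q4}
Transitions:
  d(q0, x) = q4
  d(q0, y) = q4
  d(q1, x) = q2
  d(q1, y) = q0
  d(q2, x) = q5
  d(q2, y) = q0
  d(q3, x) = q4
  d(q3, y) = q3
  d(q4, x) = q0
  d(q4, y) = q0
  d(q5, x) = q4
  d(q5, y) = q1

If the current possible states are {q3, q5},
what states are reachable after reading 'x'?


Apply transition on 'x' from each current state:
  d(q3, x) = q4
  d(q5, x) = q4

{q4}


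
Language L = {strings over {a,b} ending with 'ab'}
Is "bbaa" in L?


last two symbols = 'aa'

No, "bbaa" is not in L


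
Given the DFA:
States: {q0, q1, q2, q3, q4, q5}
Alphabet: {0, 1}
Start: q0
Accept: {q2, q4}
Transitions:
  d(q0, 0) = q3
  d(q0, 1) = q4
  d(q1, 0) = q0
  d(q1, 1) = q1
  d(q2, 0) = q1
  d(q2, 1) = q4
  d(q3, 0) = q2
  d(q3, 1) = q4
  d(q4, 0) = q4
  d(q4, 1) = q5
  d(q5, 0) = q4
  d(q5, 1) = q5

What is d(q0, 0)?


Looking up transition d(q0, 0)

q3


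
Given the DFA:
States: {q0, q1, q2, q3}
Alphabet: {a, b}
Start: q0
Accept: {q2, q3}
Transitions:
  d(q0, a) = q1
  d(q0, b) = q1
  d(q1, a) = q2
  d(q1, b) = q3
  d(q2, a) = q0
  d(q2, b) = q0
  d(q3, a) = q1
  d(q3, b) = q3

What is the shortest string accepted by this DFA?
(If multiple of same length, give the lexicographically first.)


BFS by string length (lex-first path to each state shown):
  len 0: q0<-""
  len 1: q1<-"a"
  len 2: q2<-"aa", q3<-"ab"
Found accept state at length 2.

"aa"


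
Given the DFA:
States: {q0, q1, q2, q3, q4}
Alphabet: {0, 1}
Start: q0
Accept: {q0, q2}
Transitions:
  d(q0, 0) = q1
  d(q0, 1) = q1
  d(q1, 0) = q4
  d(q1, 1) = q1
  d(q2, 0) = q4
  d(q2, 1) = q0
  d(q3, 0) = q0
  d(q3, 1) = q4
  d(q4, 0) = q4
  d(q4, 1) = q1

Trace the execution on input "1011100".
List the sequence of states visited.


Input: 1011100
d(q0, 1) = q1
d(q1, 0) = q4
d(q4, 1) = q1
d(q1, 1) = q1
d(q1, 1) = q1
d(q1, 0) = q4
d(q4, 0) = q4


q0 -> q1 -> q4 -> q1 -> q1 -> q1 -> q4 -> q4


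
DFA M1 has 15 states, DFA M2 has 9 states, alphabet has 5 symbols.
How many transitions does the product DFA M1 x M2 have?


Product DFA has 15 * 9 = 135 states.
Each has 5 transitions: 135 * 5 = 675

675


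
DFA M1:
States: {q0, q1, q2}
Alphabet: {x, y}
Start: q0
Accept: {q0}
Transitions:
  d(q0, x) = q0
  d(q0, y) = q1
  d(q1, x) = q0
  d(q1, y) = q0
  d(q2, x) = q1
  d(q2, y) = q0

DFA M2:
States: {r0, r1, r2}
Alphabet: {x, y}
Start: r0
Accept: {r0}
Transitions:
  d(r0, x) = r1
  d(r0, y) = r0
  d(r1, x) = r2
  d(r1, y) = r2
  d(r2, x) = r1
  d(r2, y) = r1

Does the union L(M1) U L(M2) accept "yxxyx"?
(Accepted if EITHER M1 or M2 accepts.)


M1: final=q0 accepted=True
M2: final=r2 accepted=False

Yes, union accepts


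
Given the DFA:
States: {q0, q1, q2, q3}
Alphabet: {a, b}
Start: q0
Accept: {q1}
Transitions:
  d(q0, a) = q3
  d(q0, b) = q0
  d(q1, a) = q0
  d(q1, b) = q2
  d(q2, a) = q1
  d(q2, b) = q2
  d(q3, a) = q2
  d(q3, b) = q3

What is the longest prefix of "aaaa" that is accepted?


Run the DFA, marking each prefix where the state is accepting:
  "" -> q0 [reject]
  "a" -> q3 [reject]
  "aa" -> q2 [reject]
  "aaa" -> q1 [accept]
  "aaaa" -> q0 [reject]

"aaa"


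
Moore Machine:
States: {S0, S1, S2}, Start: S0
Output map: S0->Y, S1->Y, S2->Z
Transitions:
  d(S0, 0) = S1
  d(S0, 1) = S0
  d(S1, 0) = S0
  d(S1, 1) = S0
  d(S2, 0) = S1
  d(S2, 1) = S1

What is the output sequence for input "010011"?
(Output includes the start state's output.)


Start: S0 (output Y)
  --0--> S1 (output Y)
  --1--> S0 (output Y)
  --0--> S1 (output Y)
  --0--> S0 (output Y)
  --1--> S0 (output Y)
  --1--> S0 (output Y)

"YYYYYYY"


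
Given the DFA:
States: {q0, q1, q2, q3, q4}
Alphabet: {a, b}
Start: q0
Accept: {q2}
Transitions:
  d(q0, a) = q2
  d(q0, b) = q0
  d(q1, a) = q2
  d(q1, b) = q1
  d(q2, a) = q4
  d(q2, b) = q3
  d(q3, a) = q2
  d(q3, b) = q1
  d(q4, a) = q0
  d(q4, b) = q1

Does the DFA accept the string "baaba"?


Trace: q0 -> q0 -> q2 -> q4 -> q1 -> q2
Final state: q2
Accept states: {q2}

Yes, accepted (final state q2 is an accept state)


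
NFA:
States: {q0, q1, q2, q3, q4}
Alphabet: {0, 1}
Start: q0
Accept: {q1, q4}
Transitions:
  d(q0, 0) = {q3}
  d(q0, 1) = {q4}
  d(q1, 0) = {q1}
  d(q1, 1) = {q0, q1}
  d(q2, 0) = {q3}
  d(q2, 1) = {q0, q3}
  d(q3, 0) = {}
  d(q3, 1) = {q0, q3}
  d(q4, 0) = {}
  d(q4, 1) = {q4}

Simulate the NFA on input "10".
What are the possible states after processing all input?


Start: {q0}
  --1--> {q4}
  --0--> {}

{} (empty set, no valid transitions)


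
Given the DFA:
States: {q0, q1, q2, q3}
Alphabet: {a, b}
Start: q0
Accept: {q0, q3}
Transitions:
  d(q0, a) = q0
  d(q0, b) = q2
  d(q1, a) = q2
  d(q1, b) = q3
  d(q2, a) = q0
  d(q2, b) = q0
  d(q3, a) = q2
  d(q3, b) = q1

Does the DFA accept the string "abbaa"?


Trace: q0 -> q0 -> q2 -> q0 -> q0 -> q0
Final state: q0
Accept states: {q0, q3}

Yes, accepted (final state q0 is an accept state)


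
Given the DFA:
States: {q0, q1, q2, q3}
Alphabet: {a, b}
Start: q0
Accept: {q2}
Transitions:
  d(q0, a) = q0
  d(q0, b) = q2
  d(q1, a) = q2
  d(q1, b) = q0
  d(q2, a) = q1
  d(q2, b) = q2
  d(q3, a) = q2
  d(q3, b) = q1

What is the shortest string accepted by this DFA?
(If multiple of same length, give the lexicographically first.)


BFS by string length (lex-first path to each state shown):
  len 0: q0<-""
  len 1: q0<-"a", q2<-"b"
Found accept state at length 1.

"b"


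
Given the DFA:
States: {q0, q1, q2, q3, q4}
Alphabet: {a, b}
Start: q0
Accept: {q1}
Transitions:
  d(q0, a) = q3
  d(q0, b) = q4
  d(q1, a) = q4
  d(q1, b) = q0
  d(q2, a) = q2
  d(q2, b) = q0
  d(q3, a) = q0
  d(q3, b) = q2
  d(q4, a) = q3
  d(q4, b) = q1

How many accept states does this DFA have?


Accept states listed: {q1}
Counting: q1(1)

1


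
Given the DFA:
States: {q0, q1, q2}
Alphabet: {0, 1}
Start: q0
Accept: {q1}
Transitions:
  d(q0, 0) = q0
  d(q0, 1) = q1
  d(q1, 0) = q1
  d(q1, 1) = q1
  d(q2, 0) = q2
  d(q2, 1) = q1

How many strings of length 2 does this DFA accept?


Enumerating all length-2 strings:
  "00" -> q0 [reject]
  "01" -> q1 [accept]
  "10" -> q1 [accept]
  "11" -> q1 [accept]

3 out of 4


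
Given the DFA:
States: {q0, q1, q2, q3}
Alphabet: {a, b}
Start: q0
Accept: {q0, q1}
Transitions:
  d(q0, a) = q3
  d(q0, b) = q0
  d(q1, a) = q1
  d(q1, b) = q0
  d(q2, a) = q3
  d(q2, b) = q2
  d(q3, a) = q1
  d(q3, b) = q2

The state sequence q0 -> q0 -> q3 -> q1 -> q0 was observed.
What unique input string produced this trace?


Trace back each transition to find the symbol:
  q0 --[b]--> q0
  q0 --[a]--> q3
  q3 --[a]--> q1
  q1 --[b]--> q0

"baab"


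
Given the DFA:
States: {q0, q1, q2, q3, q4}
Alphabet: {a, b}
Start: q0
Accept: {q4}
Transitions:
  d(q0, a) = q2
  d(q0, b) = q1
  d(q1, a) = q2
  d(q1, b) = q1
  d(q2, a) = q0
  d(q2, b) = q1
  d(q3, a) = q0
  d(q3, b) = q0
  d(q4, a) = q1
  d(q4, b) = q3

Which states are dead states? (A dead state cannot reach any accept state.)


Forward reachability from each state:
  q0 -> reaches {q0, q1, q2}, no accept state (dead)
  q1 -> reaches {q0, q1, q2}, no accept state (dead)
  q2 -> reaches {q0, q1, q2}, no accept state (dead)
  q3 -> reaches {q0, q1, q2, q3}, no accept state (dead)
  q4 -> reaches accept state q4 (live)

{q0, q1, q2, q3}


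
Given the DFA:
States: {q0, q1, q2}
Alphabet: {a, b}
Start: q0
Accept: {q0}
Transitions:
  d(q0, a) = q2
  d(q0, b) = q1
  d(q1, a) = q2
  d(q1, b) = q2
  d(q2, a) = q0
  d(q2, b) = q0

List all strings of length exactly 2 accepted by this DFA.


All strings of length 2: 4 total
Accepted: 2

"aa", "ab"


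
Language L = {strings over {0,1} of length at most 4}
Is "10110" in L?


length = 5

No, "10110" is not in L


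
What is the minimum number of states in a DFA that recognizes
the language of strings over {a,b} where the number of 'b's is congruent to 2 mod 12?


States track (count of 'b') mod 12.
Need 12 states: one per remainder 0..11; accept = remainder 2.

12


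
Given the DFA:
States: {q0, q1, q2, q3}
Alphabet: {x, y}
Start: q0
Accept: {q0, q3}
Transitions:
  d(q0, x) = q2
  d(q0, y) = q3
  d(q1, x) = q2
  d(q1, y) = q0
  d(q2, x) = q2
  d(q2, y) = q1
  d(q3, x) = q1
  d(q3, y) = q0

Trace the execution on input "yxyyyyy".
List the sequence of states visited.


Input: yxyyyyy
d(q0, y) = q3
d(q3, x) = q1
d(q1, y) = q0
d(q0, y) = q3
d(q3, y) = q0
d(q0, y) = q3
d(q3, y) = q0


q0 -> q3 -> q1 -> q0 -> q3 -> q0 -> q3 -> q0


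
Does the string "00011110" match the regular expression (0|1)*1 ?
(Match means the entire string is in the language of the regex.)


|string| = 8; first = '0'; last = '0'

No, "00011110" does not match (0|1)*1


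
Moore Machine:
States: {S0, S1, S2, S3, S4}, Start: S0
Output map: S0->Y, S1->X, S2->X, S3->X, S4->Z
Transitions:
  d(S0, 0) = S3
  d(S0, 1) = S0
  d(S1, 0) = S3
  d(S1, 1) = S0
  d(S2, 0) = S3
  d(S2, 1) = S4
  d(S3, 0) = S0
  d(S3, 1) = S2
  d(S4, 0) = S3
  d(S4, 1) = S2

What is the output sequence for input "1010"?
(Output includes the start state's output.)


Start: S0 (output Y)
  --1--> S0 (output Y)
  --0--> S3 (output X)
  --1--> S2 (output X)
  --0--> S3 (output X)

"YYXXX"


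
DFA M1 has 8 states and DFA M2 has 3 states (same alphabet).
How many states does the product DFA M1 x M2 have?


Product construction pairs every M1 state with every M2 state.
8 * 3 = 24

24


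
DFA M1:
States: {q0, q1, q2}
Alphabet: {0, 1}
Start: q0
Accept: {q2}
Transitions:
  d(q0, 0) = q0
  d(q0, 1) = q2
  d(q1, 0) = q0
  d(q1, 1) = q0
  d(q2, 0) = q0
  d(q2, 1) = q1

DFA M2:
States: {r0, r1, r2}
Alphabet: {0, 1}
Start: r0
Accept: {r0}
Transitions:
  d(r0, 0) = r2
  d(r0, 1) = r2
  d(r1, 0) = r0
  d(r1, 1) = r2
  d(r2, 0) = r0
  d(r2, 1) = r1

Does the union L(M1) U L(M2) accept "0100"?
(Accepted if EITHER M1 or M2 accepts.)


M1: final=q0 accepted=False
M2: final=r2 accepted=False

No, union rejects (neither accepts)
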